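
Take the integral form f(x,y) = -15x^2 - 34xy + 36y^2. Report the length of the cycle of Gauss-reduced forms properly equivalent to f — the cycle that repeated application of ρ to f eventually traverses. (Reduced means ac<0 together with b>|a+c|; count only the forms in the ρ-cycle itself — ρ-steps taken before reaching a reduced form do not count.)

D = 3316, ⌊√D⌋ = 57
descent: ρ → (36,34,-15)  [lands on river]
river: ρ → (-15,56,3)
river: ρ → (3,52,-51)
river: ρ → (-51,50,4)
river: ρ → (4,54,-25)
river: ρ → (-25,46,12)
river: ρ → (12,50,-17)
river: ρ → (-17,52,9)
river: ρ → (9,56,-5)
river: ρ → (-5,54,20)
river: ρ → (20,26,-33)
river: ρ → (-33,40,13)
river: ρ → (13,38,-36)
river: ρ → (-36,34,15)
river: ρ → (15,56,-3)
river: ρ → (-3,52,51)
river: ρ → (51,50,-4)
river: ρ → (-4,54,25)
river: ρ → (25,46,-12)
river: ρ → (-12,50,17)
river: ρ → (17,52,-9)
river: ρ → (-9,56,5)
river: ρ → (5,54,-20)
river: ρ → (-20,26,33)
river: ρ → (33,40,-13)
river: ρ → (-13,38,36)
ρ-cycle length = 26 (tail of 1 descent step not counted)

26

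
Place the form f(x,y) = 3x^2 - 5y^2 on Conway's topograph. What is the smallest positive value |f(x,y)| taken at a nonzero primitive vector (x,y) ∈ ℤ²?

descent: ρ → (-5,0,3)
descent: ρ → (3,6,-2)  [lands on river]
river: ρ → (-2,6,3)
closes: descent 2, river 2
min |a| on river = 2

2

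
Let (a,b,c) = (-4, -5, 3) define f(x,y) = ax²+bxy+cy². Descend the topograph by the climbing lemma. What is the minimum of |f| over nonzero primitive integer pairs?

descent: ρ → (3,5,-4)  [lands on river]
river: ρ → (-4,3,4)
river: ρ → (4,5,-3)
river: ρ → (-3,7,2)
river: ρ → (2,5,-6)
river: ρ → (-6,7,1)
river: ρ → (1,7,-6)
river: ρ → (-6,5,2)
river: ρ → (2,7,-3)
river: ρ → (-3,5,4)
river: ρ → (4,3,-4)
river: ρ → (-4,5,3)
river: ρ → (3,7,-2)
river: ρ → (-2,5,6)
river: ρ → (6,7,-1)
river: ρ → (-1,7,6)
river: ρ → (6,5,-2)
river: ρ → (-2,7,3)
closes: descent 1, river 18
min |a| on river = 1

1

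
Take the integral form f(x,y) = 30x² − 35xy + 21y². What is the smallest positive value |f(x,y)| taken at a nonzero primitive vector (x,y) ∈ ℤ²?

translate: b→25 (≡-35 mod 60), so (30,-35,21)→(30,25,16)
flip: (30,25,16)→(16,-25,30)
translate: b→7 (≡-25 mod 32), so (16,-25,30)→(16,7,21)
reduced (well bottom): (16,7,21) with a≤c, −a<b≤a
well minimum = a = 16

16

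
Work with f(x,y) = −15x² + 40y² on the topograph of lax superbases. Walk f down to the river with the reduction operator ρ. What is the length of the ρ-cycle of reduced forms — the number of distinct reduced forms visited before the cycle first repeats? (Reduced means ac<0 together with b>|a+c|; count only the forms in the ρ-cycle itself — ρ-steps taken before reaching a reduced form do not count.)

D = 2400, ⌊√D⌋ = 48
descent: ρ → (40,0,-15)
descent: ρ → (-15,30,25)  [lands on river]
river: ρ → (25,20,-20)
river: ρ → (-20,20,25)
river: ρ → (25,30,-15)
ρ-cycle length = 4 (tail of 2 descent steps not counted)

4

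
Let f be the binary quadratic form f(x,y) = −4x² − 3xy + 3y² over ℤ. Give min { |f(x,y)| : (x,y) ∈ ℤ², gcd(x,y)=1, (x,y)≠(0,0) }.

descent: ρ → (3,3,-4)  [lands on river]
river: ρ → (-4,5,2)
river: ρ → (2,7,-1)
river: ρ → (-1,7,2)
river: ρ → (2,5,-4)
river: ρ → (-4,3,3)
closes: descent 1, river 6
min |a| on river = 1

1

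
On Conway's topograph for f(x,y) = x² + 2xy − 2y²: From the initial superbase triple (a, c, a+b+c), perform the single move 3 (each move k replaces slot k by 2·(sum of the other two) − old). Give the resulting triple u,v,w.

start (1,-2,1) = (f(1,0),f(0,1),f(1,1))
replace slot 3: 2·(1+(-2)) − 1 = -3 → (1,-2,-3)

1,-2,-3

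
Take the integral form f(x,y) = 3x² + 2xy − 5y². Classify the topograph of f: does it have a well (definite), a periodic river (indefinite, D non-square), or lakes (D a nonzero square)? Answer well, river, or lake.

D = b²−4ac = 2² − 4·3·(-5) = 64
D = 8² is a perfect square ⇒ form factors over ℤ ⇒ lakes

lake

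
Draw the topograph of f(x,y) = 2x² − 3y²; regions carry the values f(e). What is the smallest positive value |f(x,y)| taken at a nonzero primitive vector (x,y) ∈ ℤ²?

descent: ρ → (-3,0,2)
descent: ρ → (2,4,-1)  [lands on river]
river: ρ → (-1,4,2)
closes: descent 2, river 2
min |a| on river = 1

1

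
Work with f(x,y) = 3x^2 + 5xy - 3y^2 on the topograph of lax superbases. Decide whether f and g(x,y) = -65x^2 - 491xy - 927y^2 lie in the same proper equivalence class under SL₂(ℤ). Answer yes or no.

D₁ = 61, D₂ = 61
river cycle of f (length 6): (-3, 7, 1), (1, 7, -3), (-3, 5, 3), (3, 7, -1), (-1, 7, 3), (3, 5, -3)
river cycle of g (length 6): (-3, 7, 1), (1, 7, -3), (-3, 5, 3), (3, 7, -1), (-1, 7, 3), (3, 5, -3)
cycles coincide ⇒ equivalent

yes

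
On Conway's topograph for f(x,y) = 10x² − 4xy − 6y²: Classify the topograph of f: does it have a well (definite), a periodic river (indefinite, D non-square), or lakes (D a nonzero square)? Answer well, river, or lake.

D = b²−4ac = (-4)² − 4·10·(-6) = 256
D = 16² is a perfect square ⇒ form factors over ℤ ⇒ lakes

lake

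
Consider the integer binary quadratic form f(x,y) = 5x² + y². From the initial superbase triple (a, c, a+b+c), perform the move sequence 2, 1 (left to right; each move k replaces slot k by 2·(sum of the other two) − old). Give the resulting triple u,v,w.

start (5,1,6) = (f(1,0),f(0,1),f(1,1))
replace slot 2: 2·(5+6) − 1 = 21 → (5,21,6)
replace slot 1: 2·(21+6) − 5 = 49 → (49,21,6)

49,21,6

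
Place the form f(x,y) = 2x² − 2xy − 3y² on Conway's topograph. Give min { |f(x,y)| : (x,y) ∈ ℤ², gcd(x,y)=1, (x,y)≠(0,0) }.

descent: ρ → (-3,2,2)  [lands on river]
river: ρ → (2,2,-3)
river: ρ → (-3,4,1)
river: ρ → (1,4,-3)
closes: descent 1, river 4
min |a| on river = 1

1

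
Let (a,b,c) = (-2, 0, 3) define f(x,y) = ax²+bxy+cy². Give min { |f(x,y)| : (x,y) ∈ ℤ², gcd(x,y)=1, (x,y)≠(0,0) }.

descent: ρ → (3,0,-2)
descent: ρ → (-2,4,1)  [lands on river]
river: ρ → (1,4,-2)
closes: descent 2, river 2
min |a| on river = 1

1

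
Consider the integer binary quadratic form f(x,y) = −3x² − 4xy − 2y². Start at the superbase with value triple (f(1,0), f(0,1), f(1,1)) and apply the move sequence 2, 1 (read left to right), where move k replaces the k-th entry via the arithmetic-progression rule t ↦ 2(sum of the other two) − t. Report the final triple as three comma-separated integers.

start (-3,-2,-9) = (f(1,0),f(0,1),f(1,1))
replace slot 2: 2·((-3)+(-9)) − (-2) = -22 → (-3,-22,-9)
replace slot 1: 2·((-22)+(-9)) − (-3) = -59 → (-59,-22,-9)

-59,-22,-9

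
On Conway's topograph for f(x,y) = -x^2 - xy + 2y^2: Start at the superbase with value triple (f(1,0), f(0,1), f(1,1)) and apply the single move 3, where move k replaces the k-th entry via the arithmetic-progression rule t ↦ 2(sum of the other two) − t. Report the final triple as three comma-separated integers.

start (-1,2,0) = (f(1,0),f(0,1),f(1,1))
replace slot 3: 2·((-1)+2) − 0 = 2 → (-1,2,2)

-1,2,2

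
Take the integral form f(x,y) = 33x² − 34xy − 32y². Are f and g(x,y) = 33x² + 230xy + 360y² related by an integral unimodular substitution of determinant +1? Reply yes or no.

D₁ = 5380, D₂ = 5380
river cycle of f (length 10): (-32, 34, 33), (33, 32, -33), (-33, 34, 32), (32, 30, -35), (-35, 40, 27), (27, 68, -7), (-7, 72, 7), (7, 68, -27), (-27, 40, 35), (35, 30, -32)
river cycle of g (length 10): (33, 32, -33), (-33, 34, 32), (32, 30, -35), (-35, 40, 27), (27, 68, -7), (-7, 72, 7), (7, 68, -27), (-27, 40, 35), (35, 30, -32), (-32, 34, 33)
cycles coincide ⇒ equivalent

yes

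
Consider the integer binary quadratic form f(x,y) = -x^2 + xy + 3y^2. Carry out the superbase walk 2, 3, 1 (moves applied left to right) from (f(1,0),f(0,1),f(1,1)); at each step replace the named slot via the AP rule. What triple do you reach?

start (-1,3,3) = (f(1,0),f(0,1),f(1,1))
replace slot 2: 2·((-1)+3) − 3 = 1 → (-1,1,3)
replace slot 3: 2·((-1)+1) − 3 = -3 → (-1,1,-3)
replace slot 1: 2·(1+(-3)) − (-1) = -3 → (-3,1,-3)

-3,1,-3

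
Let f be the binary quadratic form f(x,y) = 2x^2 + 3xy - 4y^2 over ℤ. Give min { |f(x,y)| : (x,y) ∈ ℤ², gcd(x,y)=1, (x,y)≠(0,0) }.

river: ρ → (-4,5,1)
river: ρ → (1,5,-4)
river: ρ → (-4,3,2)
river: ρ → (2,5,-2)
river: ρ → (-2,3,4)
river: ρ → (4,5,-1)
river: ρ → (-1,5,4)
river: ρ → (4,3,-2)
river: ρ → (-2,5,2)
river: ρ → (2,3,-4)
closes: descent 0, river 10
min |a| on river = 1

1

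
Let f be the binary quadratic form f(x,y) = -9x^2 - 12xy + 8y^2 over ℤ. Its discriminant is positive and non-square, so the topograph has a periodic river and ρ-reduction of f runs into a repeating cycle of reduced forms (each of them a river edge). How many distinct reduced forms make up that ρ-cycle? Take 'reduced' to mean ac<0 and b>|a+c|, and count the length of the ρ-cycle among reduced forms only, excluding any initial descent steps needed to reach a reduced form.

D = 432, ⌊√D⌋ = 20
descent: ρ → (8,12,-9)  [lands on river]
river: ρ → (-9,6,11)
river: ρ → (11,16,-4)
river: ρ → (-4,16,11)
river: ρ → (11,6,-9)
river: ρ → (-9,12,8)
river: ρ → (8,20,-1)
river: ρ → (-1,20,8)
ρ-cycle length = 8 (tail of 1 descent step not counted)

8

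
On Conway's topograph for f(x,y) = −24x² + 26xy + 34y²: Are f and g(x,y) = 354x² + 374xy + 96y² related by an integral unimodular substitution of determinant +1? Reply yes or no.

D₁ = 3940, D₂ = 3940
river cycle of f (length 18): (34, 42, -16), (-16, 54, 16), (16, 42, -34), (-34, 26, 24), (24, 22, -36), (-36, 50, 10), (10, 50, -36), (-36, 22, 24), (24, 26, -34), (-34, 42, 16), … (8 more)
river cycle of g (length 18): (-10, 50, 36), (36, 22, -24), (-24, 26, 34), (34, 42, -16), (-16, 54, 16), (16, 42, -34), (-34, 26, 24), (24, 22, -36), (-36, 50, 10), (10, 50, -36), … (8 more)
cycles coincide ⇒ equivalent

yes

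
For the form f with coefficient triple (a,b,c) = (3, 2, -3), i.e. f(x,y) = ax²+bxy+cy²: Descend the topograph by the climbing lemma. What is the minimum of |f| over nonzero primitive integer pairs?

river: ρ → (-3,4,2)
river: ρ → (2,4,-3)
river: ρ → (-3,2,3)
river: ρ → (3,4,-2)
river: ρ → (-2,4,3)
river: ρ → (3,2,-3)
closes: descent 0, river 6
min |a| on river = 2

2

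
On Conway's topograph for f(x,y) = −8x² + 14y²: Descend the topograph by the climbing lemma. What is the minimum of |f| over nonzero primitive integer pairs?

descent: ρ → (14,0,-8)
descent: ρ → (-8,16,6)  [lands on river]
river: ρ → (6,20,-2)
river: ρ → (-2,20,6)
river: ρ → (6,16,-8)
closes: descent 2, river 4
min |a| on river = 2

2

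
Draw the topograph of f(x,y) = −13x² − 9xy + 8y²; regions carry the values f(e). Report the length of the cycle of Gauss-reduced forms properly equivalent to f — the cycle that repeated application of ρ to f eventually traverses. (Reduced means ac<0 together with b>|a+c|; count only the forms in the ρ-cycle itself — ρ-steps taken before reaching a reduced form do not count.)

D = 497, ⌊√D⌋ = 22
descent: ρ → (8,9,-13)  [lands on river]
river: ρ → (-13,17,4)
river: ρ → (4,15,-17)
river: ρ → (-17,19,2)
river: ρ → (2,21,-7)
river: ρ → (-7,21,2)
river: ρ → (2,19,-17)
river: ρ → (-17,15,4)
river: ρ → (4,17,-13)
river: ρ → (-13,9,8)
river: ρ → (8,7,-14)
river: ρ → (-14,21,1)
river: ρ → (1,21,-14)
river: ρ → (-14,7,8)
ρ-cycle length = 14 (tail of 1 descent step not counted)

14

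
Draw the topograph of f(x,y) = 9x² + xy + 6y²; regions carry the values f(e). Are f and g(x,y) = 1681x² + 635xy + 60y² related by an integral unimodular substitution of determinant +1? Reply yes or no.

D₁ = -215, D₂ = -215
f: flip: (9,1,6)→(6,-1,9)
f: reduced (well bottom): (6,-1,9) with a≤c, −a<b≤a
g: flip: (1681,635,60)→(60,-635,1681)
g: translate: b→-35 (≡-635 mod 120), so (60,-635,1681)→(60,-35,6)
g: flip: (60,-35,6)→(6,35,60)
g: translate: b→-1 (≡35 mod 12), so (6,35,60)→(6,-1,9)
g: reduced (well bottom): (6,-1,9) with a≤c, −a<b≤a
reduced forms (6, -1, 9) vs (6, -1, 9) ⇒ equivalent

yes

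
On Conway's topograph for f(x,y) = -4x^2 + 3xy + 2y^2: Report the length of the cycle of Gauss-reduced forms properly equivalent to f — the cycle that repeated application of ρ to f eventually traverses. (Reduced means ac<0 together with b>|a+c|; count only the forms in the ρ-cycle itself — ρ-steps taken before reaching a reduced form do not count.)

D = 41, ⌊√D⌋ = 6
river: ρ → (2,5,-2)
river: ρ → (-2,3,4)
river: ρ → (4,5,-1)
river: ρ → (-1,5,4)
river: ρ → (4,3,-2)
river: ρ → (-2,5,2)
river: ρ → (2,3,-4)
river: ρ → (-4,5,1)
river: ρ → (1,5,-4)
river: ρ → (-4,3,2)
ρ-cycle length = 10 (tail of 0 descent steps not counted)

10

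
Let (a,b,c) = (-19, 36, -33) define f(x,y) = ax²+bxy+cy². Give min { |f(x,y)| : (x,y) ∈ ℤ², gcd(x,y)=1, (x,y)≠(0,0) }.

translate: b→2 (≡-36 mod 38), so (19,-36,33)→(19,2,16)
flip: (19,2,16)→(16,-2,19)
reduced (well bottom): (16,-2,19) with a≤c, −a<b≤a
well minimum |f| = |-16| = 16 (negative-definite)

16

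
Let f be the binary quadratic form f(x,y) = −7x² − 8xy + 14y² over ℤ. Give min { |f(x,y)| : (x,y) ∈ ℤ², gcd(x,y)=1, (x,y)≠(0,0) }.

descent: ρ → (14,8,-7)  [lands on river]
river: ρ → (-7,20,2)
river: ρ → (2,20,-7)
river: ρ → (-7,8,14)
river: ρ → (14,20,-1)
river: ρ → (-1,20,14)
closes: descent 1, river 6
min |a| on river = 1

1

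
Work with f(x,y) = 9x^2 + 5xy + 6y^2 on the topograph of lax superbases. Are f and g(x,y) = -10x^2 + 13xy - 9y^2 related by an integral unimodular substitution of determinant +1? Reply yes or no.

D₁ = -191, D₂ = -191
f: flip: (9,5,6)→(6,-5,9)
f: reduced (well bottom): (6,-5,9) with a≤c, −a<b≤a
g is negative-definite; reduce −g:
−g: translate: b→7 (≡-13 mod 20), so (10,-13,9)→(10,7,6)
−g: flip: (10,7,6)→(6,-7,10)
−g: translate: b→5 (≡-7 mod 12), so (6,-7,10)→(6,5,9)
−g: reduced (well bottom): (6,5,9) with a≤c, −a<b≤a
flip sign back: reduced form of g is (-6,-5,-9)
reduced forms (6, -5, 9) vs (-6, -5, -9) ⇒ inequivalent

no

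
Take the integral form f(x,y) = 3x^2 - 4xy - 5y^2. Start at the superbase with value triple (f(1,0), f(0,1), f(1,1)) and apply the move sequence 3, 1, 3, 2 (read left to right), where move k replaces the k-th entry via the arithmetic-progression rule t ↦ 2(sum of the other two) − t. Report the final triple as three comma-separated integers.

start (3,-5,-6) = (f(1,0),f(0,1),f(1,1))
replace slot 3: 2·(3+(-5)) − (-6) = 2 → (3,-5,2)
replace slot 1: 2·((-5)+2) − 3 = -9 → (-9,-5,2)
replace slot 3: 2·((-9)+(-5)) − 2 = -30 → (-9,-5,-30)
replace slot 2: 2·((-9)+(-30)) − (-5) = -73 → (-9,-73,-30)

-9,-73,-30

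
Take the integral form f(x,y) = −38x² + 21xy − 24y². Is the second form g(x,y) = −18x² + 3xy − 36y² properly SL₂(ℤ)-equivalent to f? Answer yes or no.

D₁ = -3207, D₂ = -2583
discriminants differ ⇒ not SL₂(ℤ)-equivalent

no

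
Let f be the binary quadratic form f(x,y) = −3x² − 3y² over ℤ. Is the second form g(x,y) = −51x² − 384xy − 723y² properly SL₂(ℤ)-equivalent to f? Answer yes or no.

D₁ = -36, D₂ = -36
f is negative-definite; reduce −f:
−f: reduced (well bottom): (3,0,3) with a≤c, −a<b≤a
flip sign back: reduced form of f is (-3,0,-3)
g is negative-definite; reduce −g:
−g: translate: b→-24 (≡384 mod 102), so (51,384,723)→(51,-24,3)
−g: flip: (51,-24,3)→(3,24,51)
−g: translate: b→0 (≡24 mod 6), so (3,24,51)→(3,0,3)
−g: reduced (well bottom): (3,0,3) with a≤c, −a<b≤a
flip sign back: reduced form of g is (-3,0,-3)
reduced forms (-3, 0, -3) vs (-3, 0, -3) ⇒ equivalent

yes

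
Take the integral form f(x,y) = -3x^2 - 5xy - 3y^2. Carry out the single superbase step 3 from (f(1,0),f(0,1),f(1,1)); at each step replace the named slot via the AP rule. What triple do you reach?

start (-3,-3,-11) = (f(1,0),f(0,1),f(1,1))
replace slot 3: 2·((-3)+(-3)) − (-11) = -1 → (-3,-3,-1)

-3,-3,-1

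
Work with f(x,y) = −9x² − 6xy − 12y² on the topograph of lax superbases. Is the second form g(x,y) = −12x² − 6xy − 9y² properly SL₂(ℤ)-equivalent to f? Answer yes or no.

D₁ = -396, D₂ = -396
f is negative-definite; reduce −f:
−f: reduced (well bottom): (9,6,12) with a≤c, −a<b≤a
flip sign back: reduced form of f is (-9,-6,-12)
g is negative-definite; reduce −g:
−g: flip: (12,6,9)→(9,-6,12)
−g: reduced (well bottom): (9,-6,12) with a≤c, −a<b≤a
flip sign back: reduced form of g is (-9,6,-12)
reduced forms (-9, -6, -12) vs (-9, 6, -12) ⇒ inequivalent

no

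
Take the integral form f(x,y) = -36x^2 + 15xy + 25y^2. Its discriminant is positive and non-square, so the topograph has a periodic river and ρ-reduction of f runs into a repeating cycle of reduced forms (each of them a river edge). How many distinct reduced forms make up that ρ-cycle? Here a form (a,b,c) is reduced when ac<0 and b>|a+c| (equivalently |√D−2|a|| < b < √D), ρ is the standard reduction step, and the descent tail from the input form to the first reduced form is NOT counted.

D = 3825, ⌊√D⌋ = 61
river: ρ → (25,35,-26)
river: ρ → (-26,17,34)
river: ρ → (34,51,-9)
river: ρ → (-9,57,16)
river: ρ → (16,39,-36)
river: ρ → (-36,33,19)
river: ρ → (19,43,-26)
river: ρ → (-26,61,1)
river: ρ → (1,61,-26)
river: ρ → (-26,43,19)
river: ρ → (19,33,-36)
river: ρ → (-36,39,16)
river: ρ → (16,57,-9)
river: ρ → (-9,51,34)
river: ρ → (34,17,-26)
river: ρ → (-26,35,25)
river: ρ → (25,15,-36)
river: ρ → (-36,57,4)
river: ρ → (4,55,-50)
river: ρ → (-50,45,9)
river: ρ → (9,45,-50)
river: ρ → (-50,55,4)
river: ρ → (4,57,-36)
river: ρ → (-36,15,25)
ρ-cycle length = 24 (tail of 0 descent steps not counted)

24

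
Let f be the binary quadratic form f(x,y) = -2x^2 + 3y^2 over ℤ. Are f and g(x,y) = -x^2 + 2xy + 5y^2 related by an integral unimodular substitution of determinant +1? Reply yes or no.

D₁ = 24, D₂ = 24
river cycle of f (length 2): (-2, 4, 1), (1, 4, -2)
river cycle of g (length 2): (-1, 4, 2), (2, 4, -1)
cycles differ ⇒ inequivalent

no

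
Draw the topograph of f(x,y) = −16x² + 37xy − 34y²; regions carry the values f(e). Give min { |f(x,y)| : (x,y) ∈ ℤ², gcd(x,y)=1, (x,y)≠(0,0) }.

translate: b→-5 (≡-37 mod 32), so (16,-37,34)→(16,-5,13)
flip: (16,-5,13)→(13,5,16)
reduced (well bottom): (13,5,16) with a≤c, −a<b≤a
well minimum |f| = |-13| = 13 (negative-definite)

13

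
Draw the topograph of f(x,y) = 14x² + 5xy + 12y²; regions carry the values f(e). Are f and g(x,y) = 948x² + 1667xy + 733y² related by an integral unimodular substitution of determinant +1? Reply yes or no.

D₁ = -647, D₂ = -647
f: flip: (14,5,12)→(12,-5,14)
f: reduced (well bottom): (12,-5,14) with a≤c, −a<b≤a
g: translate: b→-229 (≡1667 mod 1896), so (948,1667,733)→(948,-229,14)
g: flip: (948,-229,14)→(14,229,948)
g: translate: b→5 (≡229 mod 28), so (14,229,948)→(14,5,12)
g: flip: (14,5,12)→(12,-5,14)
g: reduced (well bottom): (12,-5,14) with a≤c, −a<b≤a
reduced forms (12, -5, 14) vs (12, -5, 14) ⇒ equivalent

yes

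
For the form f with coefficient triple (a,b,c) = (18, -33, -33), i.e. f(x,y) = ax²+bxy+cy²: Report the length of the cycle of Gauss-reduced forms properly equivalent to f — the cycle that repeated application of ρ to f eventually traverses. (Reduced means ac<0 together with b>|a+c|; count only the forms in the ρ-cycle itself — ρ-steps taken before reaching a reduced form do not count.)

D = 3465, ⌊√D⌋ = 58
descent: ρ → (-33,33,18)  [lands on river]
river: ρ → (18,39,-27)
river: ρ → (-27,15,30)
river: ρ → (30,45,-12)
river: ρ → (-12,51,18)
river: ρ → (18,57,-3)
river: ρ → (-3,57,18)
river: ρ → (18,51,-12)
river: ρ → (-12,45,30)
river: ρ → (30,15,-27)
river: ρ → (-27,39,18)
river: ρ → (18,33,-33)
ρ-cycle length = 12 (tail of 1 descent step not counted)

12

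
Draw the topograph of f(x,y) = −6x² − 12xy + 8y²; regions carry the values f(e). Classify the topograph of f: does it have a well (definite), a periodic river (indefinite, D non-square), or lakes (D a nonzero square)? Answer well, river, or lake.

D = b²−4ac = (-12)² − 4·(-6)·8 = 336
D > 0 non-square ⇒ indefinite ⇒ periodic river

river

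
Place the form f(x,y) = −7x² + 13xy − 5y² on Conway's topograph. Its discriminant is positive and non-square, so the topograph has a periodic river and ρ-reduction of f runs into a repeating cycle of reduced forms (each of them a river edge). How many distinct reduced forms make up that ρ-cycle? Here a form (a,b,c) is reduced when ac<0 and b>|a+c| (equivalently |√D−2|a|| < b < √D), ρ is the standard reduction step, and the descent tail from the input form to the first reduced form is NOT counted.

D = 29, ⌊√D⌋ = 5
descent: ρ → (-5,-3,1)
descent: ρ → (1,5,-1)  [lands on river]
river: ρ → (-1,5,1)
ρ-cycle length = 2 (tail of 2 descent steps not counted)

2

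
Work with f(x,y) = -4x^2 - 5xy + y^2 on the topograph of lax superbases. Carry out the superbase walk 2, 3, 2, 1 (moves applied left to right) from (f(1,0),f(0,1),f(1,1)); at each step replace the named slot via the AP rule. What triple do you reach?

start (-4,1,-8) = (f(1,0),f(0,1),f(1,1))
replace slot 2: 2·((-4)+(-8)) − 1 = -25 → (-4,-25,-8)
replace slot 3: 2·((-4)+(-25)) − (-8) = -50 → (-4,-25,-50)
replace slot 2: 2·((-4)+(-50)) − (-25) = -83 → (-4,-83,-50)
replace slot 1: 2·((-83)+(-50)) − (-4) = -262 → (-262,-83,-50)

-262,-83,-50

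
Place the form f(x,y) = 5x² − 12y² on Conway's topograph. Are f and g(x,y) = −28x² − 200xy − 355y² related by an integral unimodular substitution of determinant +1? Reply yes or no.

D₁ = 240, D₂ = 240
river cycle of f (length 6): (5, 10, -7), (-7, 4, 8), (8, 12, -3), (-3, 12, 8), (8, 4, -7), (-7, 10, 5)
river cycle of g (length 6): (-3, 12, 8), (8, 4, -7), (-7, 10, 5), (5, 10, -7), (-7, 4, 8), (8, 12, -3)
cycles coincide ⇒ equivalent

yes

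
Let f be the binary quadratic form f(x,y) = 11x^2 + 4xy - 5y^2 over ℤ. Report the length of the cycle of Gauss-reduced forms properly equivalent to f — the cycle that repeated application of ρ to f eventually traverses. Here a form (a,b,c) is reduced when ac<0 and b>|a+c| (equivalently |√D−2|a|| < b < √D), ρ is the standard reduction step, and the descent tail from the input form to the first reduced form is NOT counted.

D = 236, ⌊√D⌋ = 15
descent: ρ → (-5,6,10)  [lands on river]
river: ρ → (10,14,-1)
river: ρ → (-1,14,10)
river: ρ → (10,6,-5)
river: ρ → (-5,14,2)
river: ρ → (2,14,-5)
ρ-cycle length = 6 (tail of 1 descent step not counted)

6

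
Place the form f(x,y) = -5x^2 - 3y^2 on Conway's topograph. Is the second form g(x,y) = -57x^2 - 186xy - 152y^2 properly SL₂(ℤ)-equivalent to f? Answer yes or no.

D₁ = -60, D₂ = -60
f is negative-definite; reduce −f:
−f: flip: (5,0,3)→(3,0,5)
−f: reduced (well bottom): (3,0,5) with a≤c, −a<b≤a
flip sign back: reduced form of f is (-3,0,-5)
g is negative-definite; reduce −g:
−g: translate: b→-42 (≡186 mod 114), so (57,186,152)→(57,-42,8)
−g: flip: (57,-42,8)→(8,42,57)
−g: translate: b→-6 (≡42 mod 16), so (8,42,57)→(8,-6,3)
−g: flip: (8,-6,3)→(3,6,8)
−g: translate: b→0 (≡6 mod 6), so (3,6,8)→(3,0,5)
−g: reduced (well bottom): (3,0,5) with a≤c, −a<b≤a
flip sign back: reduced form of g is (-3,0,-5)
reduced forms (-3, 0, -5) vs (-3, 0, -5) ⇒ equivalent

yes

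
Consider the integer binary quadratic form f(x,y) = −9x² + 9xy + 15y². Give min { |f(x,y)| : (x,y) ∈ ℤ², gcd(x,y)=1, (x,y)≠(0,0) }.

river: ρ → (15,21,-3)
river: ρ → (-3,21,15)
river: ρ → (15,9,-9)
river: ρ → (-9,9,15)
closes: descent 0, river 4
min |a| on river = 3

3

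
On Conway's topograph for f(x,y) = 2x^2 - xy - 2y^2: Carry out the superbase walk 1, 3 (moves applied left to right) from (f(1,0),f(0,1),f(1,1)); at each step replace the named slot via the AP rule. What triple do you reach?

start (2,-2,-1) = (f(1,0),f(0,1),f(1,1))
replace slot 1: 2·((-2)+(-1)) − 2 = -8 → (-8,-2,-1)
replace slot 3: 2·((-8)+(-2)) − (-1) = -19 → (-8,-2,-19)

-8,-2,-19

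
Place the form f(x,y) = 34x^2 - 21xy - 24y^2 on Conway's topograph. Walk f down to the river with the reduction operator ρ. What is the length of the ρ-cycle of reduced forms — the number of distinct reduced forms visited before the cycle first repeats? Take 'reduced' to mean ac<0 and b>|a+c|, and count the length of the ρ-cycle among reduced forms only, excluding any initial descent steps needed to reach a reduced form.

D = 3705, ⌊√D⌋ = 60
descent: ρ → (-24,21,34)  [lands on river]
river: ρ → (34,47,-11)
river: ρ → (-11,41,46)
river: ρ → (46,51,-6)
river: ρ → (-6,57,19)
river: ρ → (19,57,-6)
river: ρ → (-6,51,46)
river: ρ → (46,41,-11)
river: ρ → (-11,47,34)
river: ρ → (34,21,-24)
river: ρ → (-24,27,31)
river: ρ → (31,35,-20)
river: ρ → (-20,45,21)
river: ρ → (21,39,-26)
river: ρ → (-26,13,34)
river: ρ → (34,55,-5)
river: ρ → (-5,55,34)
river: ρ → (34,13,-26)
river: ρ → (-26,39,21)
river: ρ → (21,45,-20)
river: ρ → (-20,35,31)
river: ρ → (31,27,-24)
ρ-cycle length = 22 (tail of 1 descent step not counted)

22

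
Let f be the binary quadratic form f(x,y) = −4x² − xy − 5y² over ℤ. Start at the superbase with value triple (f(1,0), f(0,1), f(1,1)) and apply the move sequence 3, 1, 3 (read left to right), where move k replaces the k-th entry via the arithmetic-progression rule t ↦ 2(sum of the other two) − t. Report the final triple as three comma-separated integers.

start (-4,-5,-10) = (f(1,0),f(0,1),f(1,1))
replace slot 3: 2·((-4)+(-5)) − (-10) = -8 → (-4,-5,-8)
replace slot 1: 2·((-5)+(-8)) − (-4) = -22 → (-22,-5,-8)
replace slot 3: 2·((-22)+(-5)) − (-8) = -46 → (-22,-5,-46)

-22,-5,-46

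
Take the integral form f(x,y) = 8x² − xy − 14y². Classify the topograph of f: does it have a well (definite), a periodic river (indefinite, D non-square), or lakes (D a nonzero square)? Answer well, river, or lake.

D = b²−4ac = (-1)² − 4·8·(-14) = 449
D > 0 non-square ⇒ indefinite ⇒ periodic river

river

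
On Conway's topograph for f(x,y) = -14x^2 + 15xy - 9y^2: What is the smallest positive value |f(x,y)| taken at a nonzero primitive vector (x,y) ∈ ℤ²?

translate: b→13 (≡-15 mod 28), so (14,-15,9)→(14,13,8)
flip: (14,13,8)→(8,-13,14)
translate: b→3 (≡-13 mod 16), so (8,-13,14)→(8,3,9)
reduced (well bottom): (8,3,9) with a≤c, −a<b≤a
well minimum |f| = |-8| = 8 (negative-definite)

8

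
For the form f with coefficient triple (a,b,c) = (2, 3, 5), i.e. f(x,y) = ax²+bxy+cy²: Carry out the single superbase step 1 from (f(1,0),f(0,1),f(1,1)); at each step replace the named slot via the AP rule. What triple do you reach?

start (2,5,10) = (f(1,0),f(0,1),f(1,1))
replace slot 1: 2·(5+10) − 2 = 28 → (28,5,10)

28,5,10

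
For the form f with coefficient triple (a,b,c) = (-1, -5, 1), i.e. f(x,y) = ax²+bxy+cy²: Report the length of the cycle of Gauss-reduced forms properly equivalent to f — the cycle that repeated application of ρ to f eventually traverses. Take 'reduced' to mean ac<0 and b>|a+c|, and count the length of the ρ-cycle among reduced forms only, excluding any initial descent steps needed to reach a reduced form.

D = 29, ⌊√D⌋ = 5
descent: ρ → (1,5,-1)  [lands on river]
river: ρ → (-1,5,1)
ρ-cycle length = 2 (tail of 1 descent step not counted)

2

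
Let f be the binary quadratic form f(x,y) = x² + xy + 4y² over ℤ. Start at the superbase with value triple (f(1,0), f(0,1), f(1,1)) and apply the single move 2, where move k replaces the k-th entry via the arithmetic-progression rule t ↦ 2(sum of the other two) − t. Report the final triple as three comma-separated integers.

start (1,4,6) = (f(1,0),f(0,1),f(1,1))
replace slot 2: 2·(1+6) − 4 = 10 → (1,10,6)

1,10,6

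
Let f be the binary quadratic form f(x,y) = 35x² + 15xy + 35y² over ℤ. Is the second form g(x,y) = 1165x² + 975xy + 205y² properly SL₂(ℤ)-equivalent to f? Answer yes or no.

D₁ = -4675, D₂ = -4675
f: reduced (well bottom): (35,15,35) with a≤c, −a<b≤a
g: flip: (1165,975,205)→(205,-975,1165)
g: translate: b→-155 (≡-975 mod 410), so (205,-975,1165)→(205,-155,35)
g: flip: (205,-155,35)→(35,155,205)
g: translate: b→15 (≡155 mod 70), so (35,155,205)→(35,15,35)
g: reduced (well bottom): (35,15,35) with a≤c, −a<b≤a
reduced forms (35, 15, 35) vs (35, 15, 35) ⇒ equivalent

yes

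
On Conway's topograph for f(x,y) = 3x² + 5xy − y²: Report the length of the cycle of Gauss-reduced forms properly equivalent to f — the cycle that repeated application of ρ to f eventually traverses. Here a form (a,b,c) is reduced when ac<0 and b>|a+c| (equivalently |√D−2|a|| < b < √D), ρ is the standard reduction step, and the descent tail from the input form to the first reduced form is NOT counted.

D = 37, ⌊√D⌋ = 6
river: ρ → (-1,5,3)
river: ρ → (3,1,-3)
river: ρ → (-3,5,1)
river: ρ → (1,5,-3)
river: ρ → (-3,1,3)
river: ρ → (3,5,-1)
ρ-cycle length = 6 (tail of 0 descent steps not counted)

6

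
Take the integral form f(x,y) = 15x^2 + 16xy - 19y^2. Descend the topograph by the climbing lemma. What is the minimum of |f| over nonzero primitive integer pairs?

river: ρ → (-19,22,12)
river: ρ → (12,26,-15)
river: ρ → (-15,34,4)
river: ρ → (4,30,-31)
river: ρ → (-31,32,3)
river: ρ → (3,34,-20)
river: ρ → (-20,6,17)
river: ρ → (17,28,-9)
river: ρ → (-9,26,20)
river: ρ → (20,14,-15)
river: ρ → (-15,16,19)
river: ρ → (19,22,-12)
river: ρ → (-12,26,15)
river: ρ → (15,34,-4)
river: ρ → (-4,30,31)
river: ρ → (31,32,-3)
river: ρ → (-3,34,20)
river: ρ → (20,6,-17)
river: ρ → (-17,28,9)
river: ρ → (9,26,-20)
river: ρ → (-20,14,15)
river: ρ → (15,16,-19)
closes: descent 0, river 22
min |a| on river = 3

3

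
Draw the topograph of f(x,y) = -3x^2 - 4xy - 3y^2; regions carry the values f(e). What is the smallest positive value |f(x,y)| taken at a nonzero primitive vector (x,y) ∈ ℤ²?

translate: b→-2 (≡4 mod 6), so (3,4,3)→(3,-2,2)
flip: (3,-2,2)→(2,2,3)
reduced (well bottom): (2,2,3) with a≤c, −a<b≤a
well minimum |f| = |-2| = 2 (negative-definite)

2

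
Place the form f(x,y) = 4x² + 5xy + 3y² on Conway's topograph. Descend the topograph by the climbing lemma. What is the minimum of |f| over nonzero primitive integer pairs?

translate: b→-3 (≡5 mod 8), so (4,5,3)→(4,-3,2)
flip: (4,-3,2)→(2,3,4)
translate: b→-1 (≡3 mod 4), so (2,3,4)→(2,-1,3)
reduced (well bottom): (2,-1,3) with a≤c, −a<b≤a
well minimum = a = 2

2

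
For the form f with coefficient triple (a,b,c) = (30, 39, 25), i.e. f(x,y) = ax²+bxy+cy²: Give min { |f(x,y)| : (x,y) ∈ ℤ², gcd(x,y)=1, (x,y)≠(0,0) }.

translate: b→-21 (≡39 mod 60), so (30,39,25)→(30,-21,16)
flip: (30,-21,16)→(16,21,30)
translate: b→-11 (≡21 mod 32), so (16,21,30)→(16,-11,25)
reduced (well bottom): (16,-11,25) with a≤c, −a<b≤a
well minimum = a = 16

16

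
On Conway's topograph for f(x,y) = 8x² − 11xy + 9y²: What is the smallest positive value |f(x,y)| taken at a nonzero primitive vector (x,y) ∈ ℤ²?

translate: b→5 (≡-11 mod 16), so (8,-11,9)→(8,5,6)
flip: (8,5,6)→(6,-5,8)
reduced (well bottom): (6,-5,8) with a≤c, −a<b≤a
well minimum = a = 6

6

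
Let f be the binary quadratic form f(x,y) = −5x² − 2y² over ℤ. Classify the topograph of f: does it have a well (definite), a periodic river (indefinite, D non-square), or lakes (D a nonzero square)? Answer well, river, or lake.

D = b²−4ac = 0² − 4·(-5)·(-2) = -40
D < 0 ⇒ definite ⇒ every region one sign ⇒ single well

well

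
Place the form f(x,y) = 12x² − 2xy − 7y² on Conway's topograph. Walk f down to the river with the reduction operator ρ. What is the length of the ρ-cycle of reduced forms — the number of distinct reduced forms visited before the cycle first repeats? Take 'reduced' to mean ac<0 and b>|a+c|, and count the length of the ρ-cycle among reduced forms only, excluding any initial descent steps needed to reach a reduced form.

D = 340, ⌊√D⌋ = 18
descent: ρ → (-7,16,3)  [lands on river]
river: ρ → (3,14,-12)
river: ρ → (-12,10,5)
river: ρ → (5,10,-12)
river: ρ → (-12,14,3)
river: ρ → (3,16,-7)
river: ρ → (-7,12,7)
river: ρ → (7,16,-3)
river: ρ → (-3,14,12)
river: ρ → (12,10,-5)
river: ρ → (-5,10,12)
river: ρ → (12,14,-3)
river: ρ → (-3,16,7)
river: ρ → (7,12,-7)
ρ-cycle length = 14 (tail of 1 descent step not counted)

14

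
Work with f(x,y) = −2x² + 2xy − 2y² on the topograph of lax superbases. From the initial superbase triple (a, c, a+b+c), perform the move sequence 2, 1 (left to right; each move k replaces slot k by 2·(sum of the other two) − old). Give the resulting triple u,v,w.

start (-2,-2,-2) = (f(1,0),f(0,1),f(1,1))
replace slot 2: 2·((-2)+(-2)) − (-2) = -6 → (-2,-6,-2)
replace slot 1: 2·((-6)+(-2)) − (-2) = -14 → (-14,-6,-2)

-14,-6,-2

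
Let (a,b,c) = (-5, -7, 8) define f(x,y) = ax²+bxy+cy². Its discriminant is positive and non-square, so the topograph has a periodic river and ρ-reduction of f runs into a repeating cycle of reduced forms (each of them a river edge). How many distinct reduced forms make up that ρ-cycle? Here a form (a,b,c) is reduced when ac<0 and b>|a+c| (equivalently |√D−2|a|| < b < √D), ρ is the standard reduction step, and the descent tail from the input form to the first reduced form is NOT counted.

D = 209, ⌊√D⌋ = 14
descent: ρ → (8,7,-5)  [lands on river]
river: ρ → (-5,13,2)
river: ρ → (2,11,-11)
river: ρ → (-11,11,2)
river: ρ → (2,13,-5)
river: ρ → (-5,7,8)
river: ρ → (8,9,-4)
river: ρ → (-4,7,10)
river: ρ → (10,13,-1)
river: ρ → (-1,13,10)
river: ρ → (10,7,-4)
river: ρ → (-4,9,8)
ρ-cycle length = 12 (tail of 1 descent step not counted)

12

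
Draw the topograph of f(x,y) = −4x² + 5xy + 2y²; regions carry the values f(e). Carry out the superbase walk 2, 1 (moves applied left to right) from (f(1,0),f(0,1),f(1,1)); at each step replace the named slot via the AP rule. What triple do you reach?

start (-4,2,3) = (f(1,0),f(0,1),f(1,1))
replace slot 2: 2·((-4)+3) − 2 = -4 → (-4,-4,3)
replace slot 1: 2·((-4)+3) − (-4) = 2 → (2,-4,3)

2,-4,3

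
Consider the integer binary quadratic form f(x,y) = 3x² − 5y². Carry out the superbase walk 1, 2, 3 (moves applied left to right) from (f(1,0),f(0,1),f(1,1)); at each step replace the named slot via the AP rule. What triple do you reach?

start (3,-5,-2) = (f(1,0),f(0,1),f(1,1))
replace slot 1: 2·((-5)+(-2)) − 3 = -17 → (-17,-5,-2)
replace slot 2: 2·((-17)+(-2)) − (-5) = -33 → (-17,-33,-2)
replace slot 3: 2·((-17)+(-33)) − (-2) = -98 → (-17,-33,-98)

-17,-33,-98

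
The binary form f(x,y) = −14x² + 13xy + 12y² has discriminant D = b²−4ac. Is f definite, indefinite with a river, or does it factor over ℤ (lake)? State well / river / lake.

D = b²−4ac = 13² − 4·(-14)·12 = 841
D = 29² is a perfect square ⇒ form factors over ℤ ⇒ lakes

lake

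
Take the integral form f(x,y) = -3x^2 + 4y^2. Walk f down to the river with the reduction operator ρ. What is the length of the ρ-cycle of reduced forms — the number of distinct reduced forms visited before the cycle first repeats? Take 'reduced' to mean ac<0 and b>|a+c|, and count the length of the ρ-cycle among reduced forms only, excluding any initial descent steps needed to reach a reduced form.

D = 48, ⌊√D⌋ = 6
descent: ρ → (4,0,-3)
descent: ρ → (-3,6,1)  [lands on river]
river: ρ → (1,6,-3)
ρ-cycle length = 2 (tail of 2 descent steps not counted)

2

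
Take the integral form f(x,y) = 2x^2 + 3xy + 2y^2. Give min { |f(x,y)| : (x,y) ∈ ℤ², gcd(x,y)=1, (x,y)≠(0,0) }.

translate: b→-1 (≡3 mod 4), so (2,3,2)→(2,-1,1)
flip: (2,-1,1)→(1,1,2)
reduced (well bottom): (1,1,2) with a≤c, −a<b≤a
well minimum = a = 1

1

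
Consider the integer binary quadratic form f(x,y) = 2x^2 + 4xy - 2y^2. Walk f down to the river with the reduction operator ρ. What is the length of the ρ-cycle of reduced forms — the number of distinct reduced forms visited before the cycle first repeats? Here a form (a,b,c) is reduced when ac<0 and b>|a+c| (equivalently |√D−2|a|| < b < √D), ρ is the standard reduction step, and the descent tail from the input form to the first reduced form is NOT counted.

D = 32, ⌊√D⌋ = 5
river: ρ → (-2,4,2)
river: ρ → (2,4,-2)
ρ-cycle length = 2 (tail of 0 descent steps not counted)

2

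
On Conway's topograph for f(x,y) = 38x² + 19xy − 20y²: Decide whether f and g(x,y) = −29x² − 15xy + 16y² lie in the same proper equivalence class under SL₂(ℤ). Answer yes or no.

D₁ = 3401, D₂ = 2081
discriminants differ ⇒ not SL₂(ℤ)-equivalent

no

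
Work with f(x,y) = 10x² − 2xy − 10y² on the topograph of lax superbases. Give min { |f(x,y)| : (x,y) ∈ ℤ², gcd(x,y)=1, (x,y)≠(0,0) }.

descent: ρ → (-10,2,10)  [lands on river]
river: ρ → (10,18,-2)
river: ρ → (-2,18,10)
river: ρ → (10,2,-10)
river: ρ → (-10,18,2)
river: ρ → (2,18,-10)
closes: descent 1, river 6
min |a| on river = 2

2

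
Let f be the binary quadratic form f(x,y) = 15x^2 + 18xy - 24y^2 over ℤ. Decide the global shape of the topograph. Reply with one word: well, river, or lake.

D = b²−4ac = 18² − 4·15·(-24) = 1764
D = 42² is a perfect square ⇒ form factors over ℤ ⇒ lakes

lake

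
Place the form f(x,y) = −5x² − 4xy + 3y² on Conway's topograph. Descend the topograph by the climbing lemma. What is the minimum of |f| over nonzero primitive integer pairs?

descent: ρ → (3,4,-5)  [lands on river]
river: ρ → (-5,6,2)
river: ρ → (2,6,-5)
river: ρ → (-5,4,3)
river: ρ → (3,8,-1)
river: ρ → (-1,8,3)
closes: descent 1, river 6
min |a| on river = 1

1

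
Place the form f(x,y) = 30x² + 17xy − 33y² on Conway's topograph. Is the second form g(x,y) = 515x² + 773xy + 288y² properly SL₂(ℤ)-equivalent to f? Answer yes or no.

D₁ = 4249, D₂ = 4249
river cycle of f (length 104): (-33, 49, 14), (14, 63, -5), (-5, 57, 50), (50, 43, -12), (-12, 53, 30), (30, 7, -35), (-35, 63, 2), (2, 65, -3), (-3, 61, 44), (44, 27, -20), … (94 more)
river cycle of g (length 104): (30, 17, -33), (-33, 49, 14), (14, 63, -5), (-5, 57, 50), (50, 43, -12), (-12, 53, 30), (30, 7, -35), (-35, 63, 2), (2, 65, -3), (-3, 61, 44), … (94 more)
cycles coincide ⇒ equivalent

yes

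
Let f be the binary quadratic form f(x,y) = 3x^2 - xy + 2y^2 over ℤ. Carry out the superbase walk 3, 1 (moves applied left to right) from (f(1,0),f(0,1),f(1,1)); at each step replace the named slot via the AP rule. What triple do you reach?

start (3,2,4) = (f(1,0),f(0,1),f(1,1))
replace slot 3: 2·(3+2) − 4 = 6 → (3,2,6)
replace slot 1: 2·(2+6) − 3 = 13 → (13,2,6)

13,2,6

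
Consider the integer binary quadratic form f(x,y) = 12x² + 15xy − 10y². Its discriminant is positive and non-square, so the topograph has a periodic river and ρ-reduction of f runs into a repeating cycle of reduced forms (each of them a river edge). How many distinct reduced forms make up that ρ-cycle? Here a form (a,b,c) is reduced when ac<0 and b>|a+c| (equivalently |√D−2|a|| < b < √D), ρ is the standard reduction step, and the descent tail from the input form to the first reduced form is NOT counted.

D = 705, ⌊√D⌋ = 26
river: ρ → (-10,25,2)
river: ρ → (2,23,-22)
river: ρ → (-22,21,3)
river: ρ → (3,21,-22)
river: ρ → (-22,23,2)
river: ρ → (2,25,-10)
river: ρ → (-10,15,12)
river: ρ → (12,9,-13)
river: ρ → (-13,17,8)
river: ρ → (8,15,-15)
river: ρ → (-15,15,8)
river: ρ → (8,17,-13)
river: ρ → (-13,9,12)
river: ρ → (12,15,-10)
ρ-cycle length = 14 (tail of 0 descent steps not counted)

14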